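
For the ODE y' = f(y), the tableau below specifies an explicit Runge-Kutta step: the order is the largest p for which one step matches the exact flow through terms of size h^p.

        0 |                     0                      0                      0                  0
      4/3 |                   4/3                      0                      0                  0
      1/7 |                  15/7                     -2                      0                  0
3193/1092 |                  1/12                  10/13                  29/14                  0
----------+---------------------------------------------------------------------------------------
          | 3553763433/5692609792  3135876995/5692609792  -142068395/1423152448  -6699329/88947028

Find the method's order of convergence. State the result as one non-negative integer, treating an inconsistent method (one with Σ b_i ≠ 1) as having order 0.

b = (3553763433/5692609792, 3135876995/5692609792, -142068395/1423152448, -6699329/88947028)
c = (0, 4/3, 1/7, 3193/1092)
Ac = (0, 0, -8/3, 5051/3822)
Σ b_i: 3553763433/5692609792·1 + 3135876995/5692609792·1 + (-142068395/1423152448)·1 + (-6699329/88947028)·1 = 1 ✓
b·c: 3135876995/5692609792·4/3 + (-142068395/1423152448)·1/7 + (-6699329/88947028)·3193/1092 = 1/2 ✓
b·c²: 3135876995/5692609792·16/9 + (-142068395/1423152448)·1/49 + (-6699329/88947028)·10195249/1192464 = 1/3 ✓
b·Ac: (-142068395/1423152448)·(-8/3) + (-6699329/88947028)·5051/3822 = 1/6 ✓
b·c³: 3135876995/5692609792·64/27 + (-142068395/1423152448)·1/343 + (-6699329/88947028)·32553430057/1302170688 = -2692149330551/4662247419648 ≠ 1/4 ⇒ order 3.
b·(c∘Ac): (-142068395/1423152448)·(-8/21) + (-6699329/88947028)·16127843/4173624 = -11342604247/44829302112 ≠ 1/8
b·Ac²: (-142068395/1423152448)·(-32/9) + (-6699329/88947028)·113153/80262 = 2787884959/11207325528 ≠ 1/12
b·A²c: (-6699329/88947028)·(-116/21) = 27754363/66710271 ≠ 1/24

3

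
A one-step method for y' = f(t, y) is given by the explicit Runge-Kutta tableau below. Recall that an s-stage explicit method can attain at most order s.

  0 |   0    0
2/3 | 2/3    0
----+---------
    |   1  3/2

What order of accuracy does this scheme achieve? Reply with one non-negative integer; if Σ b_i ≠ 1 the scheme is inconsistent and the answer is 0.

0

b = (1, 3/2)
c = (0, 2/3)
Σ b_i: 1·1 + 3/2·1 = 5/2 ≠ 1 ⇒ order 0.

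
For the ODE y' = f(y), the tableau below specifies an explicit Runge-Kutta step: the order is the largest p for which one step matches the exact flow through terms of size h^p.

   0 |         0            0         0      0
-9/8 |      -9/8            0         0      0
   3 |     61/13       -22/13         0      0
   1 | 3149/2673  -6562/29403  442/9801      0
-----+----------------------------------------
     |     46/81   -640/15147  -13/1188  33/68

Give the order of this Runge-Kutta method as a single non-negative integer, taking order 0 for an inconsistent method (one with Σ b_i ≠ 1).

b = (46/81, -640/15147, -13/1188, 33/68)
c = (0, -9/8, 3, 1)
Ac = (0, 0, 99/52, 17/44)
Σ b_i: 46/81·1 + (-640/15147)·1 + (-13/1188)·1 + 33/68·1 = 1 ✓
b·c: (-640/15147)·(-9/8) + (-13/1188)·3 + 33/68·1 = 1/2 ✓
b·c²: (-640/15147)·81/64 + (-13/1188)·9 + 33/68·1 = 1/3 ✓
b·Ac: (-13/1188)·99/52 + 33/68·17/44 = 1/6 ✓
b·c³: (-640/15147)·(-729/512) + (-13/1188)·27 + 33/68·1 = 1/4 ✓
b·(c∘Ac): (-13/1188)·297/52 + 33/68·17/44 = 1/8 ✓
b·Ac²: (-13/1188)·(-891/416) + 33/68·391/3168 = 1/12 ✓
b·A²c: 33/68·17/198 = 1/24 ✓; 4 stages ⇒ order 4.

4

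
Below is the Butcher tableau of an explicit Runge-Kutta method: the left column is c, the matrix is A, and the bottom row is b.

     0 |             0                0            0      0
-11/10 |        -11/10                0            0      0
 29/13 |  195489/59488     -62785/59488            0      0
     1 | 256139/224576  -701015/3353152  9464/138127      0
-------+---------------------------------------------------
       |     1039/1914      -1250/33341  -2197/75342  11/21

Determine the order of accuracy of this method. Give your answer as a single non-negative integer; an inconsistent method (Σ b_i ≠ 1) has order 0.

4

b = (1039/1914, -1250/33341, -2197/75342, 11/21)
c = (0, -11/10, 29/13, 1)
Ac = (0, 0, 12557/10816, 49/128)
Σ b_i: 1039/1914·1 + (-1250/33341)·1 + (-2197/75342)·1 + 11/21·1 = 1 ✓
b·c: (-1250/33341)·(-11/10) + (-2197/75342)·29/13 + 11/21·1 = 1/2 ✓
b·c²: (-1250/33341)·121/100 + (-2197/75342)·841/169 + 11/21·1 = 1/3 ✓
b·Ac: (-2197/75342)·12557/10816 + 11/21·49/128 = 1/6 ✓
b·c³: (-1250/33341)·(-1331/1000) + (-2197/75342)·24389/2197 + 11/21·1 = 1/4 ✓
b·(c∘Ac): (-2197/75342)·364153/140608 + 11/21·49/128 = 1/8 ✓
b·Ac²: (-2197/75342)·(-138127/108160) + 11/21·1239/14080 = 1/12 ✓
b·A²c: 11/21·7/88 = 1/24 ✓; 4 stages ⇒ order 4.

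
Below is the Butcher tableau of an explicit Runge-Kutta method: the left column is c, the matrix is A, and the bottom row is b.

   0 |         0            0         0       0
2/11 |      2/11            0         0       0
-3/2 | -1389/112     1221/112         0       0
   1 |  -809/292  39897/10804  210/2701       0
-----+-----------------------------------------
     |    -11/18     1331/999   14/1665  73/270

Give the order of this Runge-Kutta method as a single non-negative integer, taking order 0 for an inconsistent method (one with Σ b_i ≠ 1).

b = (-11/18, 1331/999, 14/1665, 73/270)
c = (0, 2/11, -3/2, 1)
Ac = (0, 0, 111/56, 81/146)
Σ b_i: (-11/18)·1 + 1331/999·1 + 14/1665·1 + 73/270·1 = 1 ✓
b·c: 1331/999·2/11 + 14/1665·(-3/2) + 73/270·1 = 1/2 ✓
b·c²: 1331/999·4/121 + 14/1665·9/4 + 73/270·1 = 1/3 ✓
b·Ac: 14/1665·111/56 + 73/270·81/146 = 1/6 ✓
b·c³: 1331/999·8/1331 + 14/1665·(-27/8) + 73/270·1 = 1/4 ✓
b·(c∘Ac): 14/1665·(-333/112) + 73/270·81/146 = 1/8 ✓
b·Ac²: 14/1665·111/308 + 73/270·477/1606 = 1/12 ✓
b·A²c: 73/270·45/292 = 1/24 ✓; 4 stages ⇒ order 4.

4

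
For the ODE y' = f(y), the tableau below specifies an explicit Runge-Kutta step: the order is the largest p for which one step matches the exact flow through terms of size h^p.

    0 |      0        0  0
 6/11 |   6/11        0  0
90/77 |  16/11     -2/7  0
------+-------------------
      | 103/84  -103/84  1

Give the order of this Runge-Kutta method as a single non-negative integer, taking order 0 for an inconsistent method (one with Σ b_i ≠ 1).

2

b = (103/84, -103/84, 1)
c = (0, 6/11, 90/77)
Ac = (0, 0, -12/77)
Σ b_i: 103/84·1 + (-103/84)·1 + 1·1 = 1 ✓
b·c: (-103/84)·6/11 + 1·90/77 = 1/2 ✓
b·c²: (-103/84)·36/121 + 1·8100/5929 = 5937/5929 ≠ 1/3 ⇒ order 2.
b·Ac: 1·(-12/77) = -12/77 ≠ 1/6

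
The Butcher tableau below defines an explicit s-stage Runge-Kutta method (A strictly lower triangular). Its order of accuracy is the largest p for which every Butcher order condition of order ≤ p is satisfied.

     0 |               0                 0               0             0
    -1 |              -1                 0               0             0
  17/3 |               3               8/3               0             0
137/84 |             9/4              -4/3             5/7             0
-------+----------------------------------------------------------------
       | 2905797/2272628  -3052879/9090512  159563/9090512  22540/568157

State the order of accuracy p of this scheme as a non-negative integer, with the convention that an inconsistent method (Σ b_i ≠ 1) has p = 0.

b = (2905797/2272628, -3052879/9090512, 159563/9090512, 22540/568157)
c = (0, -1, 17/3, 137/84)
Ac = (0, 0, -8/3, 113/21)
Σ b_i: 2905797/2272628·1 + (-3052879/9090512)·1 + 159563/9090512·1 + 22540/568157·1 = 1 ✓
b·c: (-3052879/9090512)·(-1) + 159563/9090512·17/3 + 22540/568157·137/84 = 1/2 ✓
b·c²: (-3052879/9090512)·1 + 159563/9090512·289/9 + 22540/568157·18769/7056 = 1/3 ✓
b·Ac: 159563/9090512·(-8/3) + 22540/568157·113/21 = 1/6 ✓
b·c³: (-3052879/9090512)·(-1) + 159563/9090512·4913/27 + 22540/568157·2571353/592704 = 124710409/33688368 ≠ 1/4 ⇒ order 3.
b·(c∘Ac): 159563/9090512·(-136/9) + 22540/568157·15481/1764 = 848059/10226826 ≠ 1/8
b·Ac²: 159563/9090512·8/3 + 22540/568157·1361/63 = 543737/601578 ≠ 1/12
b·A²c: 22540/568157·(-40/21) = -128800/1704471 ≠ 1/24

3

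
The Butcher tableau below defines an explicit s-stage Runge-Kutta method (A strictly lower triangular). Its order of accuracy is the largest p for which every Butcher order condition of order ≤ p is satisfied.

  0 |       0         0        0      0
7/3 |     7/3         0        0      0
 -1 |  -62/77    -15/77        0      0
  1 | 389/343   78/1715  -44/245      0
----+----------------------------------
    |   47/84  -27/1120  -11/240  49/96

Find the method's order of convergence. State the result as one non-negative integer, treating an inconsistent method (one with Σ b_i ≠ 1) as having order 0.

b = (47/84, -27/1120, -11/240, 49/96)
c = (0, 7/3, -1, 1)
Ac = (0, 0, -5/11, 2/7)
Σ b_i: 47/84·1 + (-27/1120)·1 + (-11/240)·1 + 49/96·1 = 1 ✓
b·c: (-27/1120)·7/3 + (-11/240)·(-1) + 49/96·1 = 1/2 ✓
b·c²: (-27/1120)·49/9 + (-11/240)·1 + 49/96·1 = 1/3 ✓
b·Ac: (-11/240)·(-5/11) + 49/96·2/7 = 1/6 ✓
b·c³: (-27/1120)·343/27 + (-11/240)·(-1) + 49/96·1 = 1/4 ✓
b·(c∘Ac): (-11/240)·5/11 + 49/96·2/7 = 1/8 ✓
b·Ac²: (-11/240)·(-35/33) + 49/96·10/147 = 1/12 ✓
b·A²c: 49/96·4/49 = 1/24 ✓; 4 stages ⇒ order 4.

4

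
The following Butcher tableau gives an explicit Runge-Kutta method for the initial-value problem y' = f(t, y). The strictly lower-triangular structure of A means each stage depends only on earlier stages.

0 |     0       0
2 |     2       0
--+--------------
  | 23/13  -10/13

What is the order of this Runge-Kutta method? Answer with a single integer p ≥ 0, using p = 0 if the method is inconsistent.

1

b = (23/13, -10/13)
c = (0, 2)
Σ b_i: 23/13·1 + (-10/13)·1 = 1 ✓
b·c: (-10/13)·2 = -20/13 ≠ 1/2 ⇒ order 1.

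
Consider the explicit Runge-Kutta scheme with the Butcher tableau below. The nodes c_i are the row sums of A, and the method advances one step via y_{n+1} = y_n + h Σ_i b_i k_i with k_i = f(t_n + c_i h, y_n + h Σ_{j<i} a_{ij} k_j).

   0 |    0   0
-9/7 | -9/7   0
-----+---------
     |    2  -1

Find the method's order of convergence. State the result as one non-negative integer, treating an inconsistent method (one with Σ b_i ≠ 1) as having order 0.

1

b = (2, -1)
c = (0, -9/7)
Σ b_i: 2·1 + (-1)·1 = 1 ✓
b·c: (-1)·(-9/7) = 9/7 ≠ 1/2 ⇒ order 1.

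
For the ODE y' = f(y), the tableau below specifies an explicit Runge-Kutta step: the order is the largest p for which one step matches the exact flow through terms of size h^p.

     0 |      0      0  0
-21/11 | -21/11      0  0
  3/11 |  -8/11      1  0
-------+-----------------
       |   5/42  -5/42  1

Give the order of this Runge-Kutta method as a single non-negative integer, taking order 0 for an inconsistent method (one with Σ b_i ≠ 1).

2

b = (5/42, -5/42, 1)
c = (0, -21/11, 3/11)
Ac = (0, 0, -21/11)
Σ b_i: 5/42·1 + (-5/42)·1 + 1·1 = 1 ✓
b·c: (-5/42)·(-21/11) + 1·3/11 = 1/2 ✓
b·c²: (-5/42)·441/121 + 1·9/121 = -87/242 ≠ 1/3 ⇒ order 2.
b·Ac: 1·(-21/11) = -21/11 ≠ 1/6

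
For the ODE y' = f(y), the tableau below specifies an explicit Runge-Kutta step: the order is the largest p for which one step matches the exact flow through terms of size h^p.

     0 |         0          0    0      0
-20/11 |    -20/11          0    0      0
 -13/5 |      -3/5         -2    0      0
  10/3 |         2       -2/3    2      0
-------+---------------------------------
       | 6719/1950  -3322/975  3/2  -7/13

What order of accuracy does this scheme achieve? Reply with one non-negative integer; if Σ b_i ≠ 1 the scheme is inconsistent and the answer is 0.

2

b = (6719/1950, -3322/975, 3/2, -7/13)
c = (0, -20/11, -13/5, 10/3)
Ac = (0, 0, 40/11, -658/165)
Σ b_i: 6719/1950·1 + (-3322/975)·1 + 3/2·1 + (-7/13)·1 = 1 ✓
b·c: (-3322/975)·(-20/11) + 3/2·(-13/5) + (-7/13)·10/3 = 1/2 ✓
b·c²: (-3322/975)·400/121 + 3/2·169/25 + (-7/13)·100/9 = -457291/64350 ≠ 1/3 ⇒ order 2.
b·Ac: 3/2·40/11 + (-7/13)·(-658/165) = 16306/2145 ≠ 1/6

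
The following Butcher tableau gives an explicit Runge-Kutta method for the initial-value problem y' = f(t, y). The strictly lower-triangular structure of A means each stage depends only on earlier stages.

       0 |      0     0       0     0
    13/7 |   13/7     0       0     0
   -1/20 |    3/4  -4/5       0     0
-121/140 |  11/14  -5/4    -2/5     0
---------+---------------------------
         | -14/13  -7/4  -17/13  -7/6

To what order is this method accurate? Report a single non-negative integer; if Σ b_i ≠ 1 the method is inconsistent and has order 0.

b = (-14/13, -7/4, -17/13, -7/6)
c = (0, 13/7, -1/20, -121/140)
Ac = (0, 0, -52/35, -1611/700)
Σ b_i: (-14/13)·1 + (-7/4)·1 + (-17/13)·1 + (-7/6)·1 = -827/156 ≠ 1 ⇒ order 0.

0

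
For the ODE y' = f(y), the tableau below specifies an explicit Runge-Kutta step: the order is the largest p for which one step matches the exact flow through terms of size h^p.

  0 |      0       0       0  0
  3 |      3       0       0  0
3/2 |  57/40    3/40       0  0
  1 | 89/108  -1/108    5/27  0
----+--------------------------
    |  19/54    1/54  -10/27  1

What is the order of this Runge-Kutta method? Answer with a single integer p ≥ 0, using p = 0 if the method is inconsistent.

b = (19/54, 1/54, -10/27, 1)
c = (0, 3, 3/2, 1)
Ac = (0, 0, 9/40, 1/4)
Σ b_i: 19/54·1 + 1/54·1 + (-10/27)·1 + 1·1 = 1 ✓
b·c: 1/54·3 + (-10/27)·3/2 + 1·1 = 1/2 ✓
b·c²: 1/54·9 + (-10/27)·9/4 + 1·1 = 1/3 ✓
b·Ac: (-10/27)·9/40 + 1·1/4 = 1/6 ✓
b·c³: 1/54·27 + (-10/27)·27/8 + 1·1 = 1/4 ✓
b·(c∘Ac): (-10/27)·27/80 + 1·1/4 = 1/8 ✓
b·Ac²: (-10/27)·27/40 + 1·1/3 = 1/12 ✓
b·A²c: 1·1/24 = 1/24 ✓; 4 stages ⇒ order 4.

4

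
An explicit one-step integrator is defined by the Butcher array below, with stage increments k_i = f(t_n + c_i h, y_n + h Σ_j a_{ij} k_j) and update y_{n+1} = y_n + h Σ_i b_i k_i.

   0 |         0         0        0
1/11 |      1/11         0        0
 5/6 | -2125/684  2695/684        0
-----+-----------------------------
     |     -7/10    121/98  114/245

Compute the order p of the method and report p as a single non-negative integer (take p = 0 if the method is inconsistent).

b = (-7/10, 121/98, 114/245)
c = (0, 1/11, 5/6)
Ac = (0, 0, 245/684)
Σ b_i: (-7/10)·1 + 121/98·1 + 114/245·1 = 1 ✓
b·c: 121/98·1/11 + 114/245·5/6 = 1/2 ✓
b·c²: 121/98·1/121 + 114/245·25/36 = 1/3 ✓
b·Ac: 114/245·245/684 = 1/6 ✓; 3 stages ⇒ order 3.

3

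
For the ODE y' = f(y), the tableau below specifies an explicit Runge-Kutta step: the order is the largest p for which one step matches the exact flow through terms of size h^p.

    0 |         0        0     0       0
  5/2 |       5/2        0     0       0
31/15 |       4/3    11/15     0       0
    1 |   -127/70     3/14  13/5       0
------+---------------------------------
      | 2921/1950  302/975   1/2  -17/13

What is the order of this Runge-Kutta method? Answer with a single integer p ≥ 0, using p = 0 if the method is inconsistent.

b = (2921/1950, 302/975, 1/2, -17/13)
c = (0, 5/2, 31/15, 1)
Ac = (0, 0, 11/6, 12409/2100)
Σ b_i: 2921/1950·1 + 302/975·1 + 1/2·1 + (-17/13)·1 = 1 ✓
b·c: 302/975·5/2 + 1/2·31/15 + (-17/13)·1 = 1/2 ✓
b·c²: 302/975·25/4 + 1/2·961/225 + (-17/13)·1 = 8084/2925 ≠ 1/3 ⇒ order 2.
b·Ac: 1/2·11/6 + (-17/13)·12409/2100 = -15494/2275 ≠ 1/6

2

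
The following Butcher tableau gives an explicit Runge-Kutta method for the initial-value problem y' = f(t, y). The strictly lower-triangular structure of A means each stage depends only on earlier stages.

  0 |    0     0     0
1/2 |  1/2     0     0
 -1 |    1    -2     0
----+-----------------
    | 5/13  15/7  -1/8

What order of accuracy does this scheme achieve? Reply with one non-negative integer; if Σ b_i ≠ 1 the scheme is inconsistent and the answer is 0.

0

b = (5/13, 15/7, -1/8)
c = (0, 1/2, -1)
Ac = (0, 0, -1)
Σ b_i: 5/13·1 + 15/7·1 + (-1/8)·1 = 1749/728 ≠ 1 ⇒ order 0.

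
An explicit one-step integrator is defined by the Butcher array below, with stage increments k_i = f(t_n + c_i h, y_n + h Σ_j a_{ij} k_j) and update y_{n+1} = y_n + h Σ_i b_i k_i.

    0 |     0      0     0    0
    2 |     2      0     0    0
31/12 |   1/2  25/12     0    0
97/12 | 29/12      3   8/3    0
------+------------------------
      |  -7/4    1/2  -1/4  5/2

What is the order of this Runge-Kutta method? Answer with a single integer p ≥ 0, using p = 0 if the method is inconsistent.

1

b = (-7/4, 1/2, -1/4, 5/2)
c = (0, 2, 31/12, 97/12)
Ac = (0, 0, 25/6, 116/9)
Σ b_i: (-7/4)·1 + 1/2·1 + (-1/4)·1 + 5/2·1 = 1 ✓
b·c: 1/2·2 + (-1/4)·31/12 + 5/2·97/12 = 329/16 ≠ 1/2 ⇒ order 1.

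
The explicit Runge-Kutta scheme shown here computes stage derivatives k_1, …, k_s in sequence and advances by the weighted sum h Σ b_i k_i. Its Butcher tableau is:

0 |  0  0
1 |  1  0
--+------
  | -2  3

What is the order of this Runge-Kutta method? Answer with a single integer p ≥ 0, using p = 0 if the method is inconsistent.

1

b = (-2, 3)
c = (0, 1)
Σ b_i: (-2)·1 + 3·1 = 1 ✓
b·c: 3·1 = 3 ≠ 1/2 ⇒ order 1.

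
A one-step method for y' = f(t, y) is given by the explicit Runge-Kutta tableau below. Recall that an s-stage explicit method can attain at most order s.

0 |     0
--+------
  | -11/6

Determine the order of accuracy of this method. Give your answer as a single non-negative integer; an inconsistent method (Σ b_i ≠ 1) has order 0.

b = (-11/6)
c = (0)
Σ b_i: (-11/6)·1 = -11/6 ≠ 1 ⇒ order 0.

0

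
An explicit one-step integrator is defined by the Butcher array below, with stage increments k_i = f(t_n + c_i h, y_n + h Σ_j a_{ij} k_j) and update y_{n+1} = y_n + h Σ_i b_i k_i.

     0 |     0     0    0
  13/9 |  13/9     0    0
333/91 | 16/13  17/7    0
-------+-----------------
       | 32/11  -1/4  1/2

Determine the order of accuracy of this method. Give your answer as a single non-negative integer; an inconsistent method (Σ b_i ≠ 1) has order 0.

b = (32/11, -1/4, 1/2)
c = (0, 13/9, 333/91)
Ac = (0, 0, 221/63)
Σ b_i: 32/11·1 + (-1/4)·1 + 1/2·1 = 139/44 ≠ 1 ⇒ order 0.

0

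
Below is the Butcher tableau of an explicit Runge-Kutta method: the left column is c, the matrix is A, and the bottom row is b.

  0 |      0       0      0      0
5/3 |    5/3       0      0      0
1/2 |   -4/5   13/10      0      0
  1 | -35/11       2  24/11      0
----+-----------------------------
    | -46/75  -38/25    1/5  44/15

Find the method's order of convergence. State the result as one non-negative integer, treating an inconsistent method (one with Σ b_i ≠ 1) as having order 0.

2

b = (-46/75, -38/25, 1/5, 44/15)
c = (0, 5/3, 1/2, 1)
Ac = (0, 0, 13/6, 146/33)
Σ b_i: (-46/75)·1 + (-38/25)·1 + 1/5·1 + 44/15·1 = 1 ✓
b·c: (-38/25)·5/3 + 1/5·1/2 + 44/15·1 = 1/2 ✓
b·c²: (-38/25)·25/9 + 1/5·1/4 + 44/15·1 = -223/180 ≠ 1/3 ⇒ order 2.
b·Ac: 1/5·13/6 + 44/15·146/33 = 1207/90 ≠ 1/6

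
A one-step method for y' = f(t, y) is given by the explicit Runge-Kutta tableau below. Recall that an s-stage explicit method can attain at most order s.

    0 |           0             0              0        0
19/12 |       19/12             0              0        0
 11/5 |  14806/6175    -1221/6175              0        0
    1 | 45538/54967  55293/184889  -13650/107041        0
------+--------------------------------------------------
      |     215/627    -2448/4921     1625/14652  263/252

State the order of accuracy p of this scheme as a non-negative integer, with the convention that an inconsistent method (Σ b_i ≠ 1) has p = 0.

4

b = (215/627, -2448/4921, 1625/14652, 263/252)
c = (0, 19/12, 11/5, 1)
Ac = (0, 0, -407/1300, 203/1052)
Σ b_i: 215/627·1 + (-2448/4921)·1 + 1625/14652·1 + 263/252·1 = 1 ✓
b·c: (-2448/4921)·19/12 + 1625/14652·11/5 + 263/252·1 = 1/2 ✓
b·c²: (-2448/4921)·361/144 + 1625/14652·121/25 + 263/252·1 = 1/3 ✓
b·Ac: 1625/14652·(-407/1300) + 263/252·203/1052 = 1/6 ✓
b·c³: (-2448/4921)·6859/1728 + 1625/14652·1331/125 + 263/252·1 = 1/4 ✓
b·(c∘Ac): 1625/14652·(-4477/6500) + 263/252·203/1052 = 1/8 ✓
b·Ac²: 1625/14652·(-7733/15600) + 263/252·1673/12624 = 1/12 ✓
b·A²c: 263/252·21/526 = 1/24 ✓; 4 stages ⇒ order 4.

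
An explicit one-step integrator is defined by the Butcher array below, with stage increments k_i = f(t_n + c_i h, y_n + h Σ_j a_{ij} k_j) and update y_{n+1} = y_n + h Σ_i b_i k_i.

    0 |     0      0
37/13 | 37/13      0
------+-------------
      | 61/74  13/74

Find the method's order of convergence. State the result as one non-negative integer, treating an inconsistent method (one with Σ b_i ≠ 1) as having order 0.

2

b = (61/74, 13/74)
c = (0, 37/13)
Σ b_i: 61/74·1 + 13/74·1 = 1 ✓
b·c: 13/74·37/13 = 1/2 ✓; 2 stages ⇒ order 2.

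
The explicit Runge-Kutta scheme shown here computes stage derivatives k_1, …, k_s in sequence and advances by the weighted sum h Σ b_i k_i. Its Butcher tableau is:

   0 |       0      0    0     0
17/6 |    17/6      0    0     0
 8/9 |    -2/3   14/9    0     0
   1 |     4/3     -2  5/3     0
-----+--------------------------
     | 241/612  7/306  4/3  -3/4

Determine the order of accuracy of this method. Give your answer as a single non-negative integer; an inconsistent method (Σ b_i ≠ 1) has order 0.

2

b = (241/612, 7/306, 4/3, -3/4)
c = (0, 17/6, 8/9, 1)
Ac = (0, 0, 119/27, -113/27)
Σ b_i: 241/612·1 + 7/306·1 + 4/3·1 + (-3/4)·1 = 1 ✓
b·c: 7/306·17/6 + 4/3·8/9 + (-3/4)·1 = 1/2 ✓
b·c²: 7/306·289/36 + 4/3·64/81 + (-3/4)·1 = 947/1944 ≠ 1/3 ⇒ order 2.
b·Ac: 4/3·119/27 + (-3/4)·(-113/27) = 2921/324 ≠ 1/6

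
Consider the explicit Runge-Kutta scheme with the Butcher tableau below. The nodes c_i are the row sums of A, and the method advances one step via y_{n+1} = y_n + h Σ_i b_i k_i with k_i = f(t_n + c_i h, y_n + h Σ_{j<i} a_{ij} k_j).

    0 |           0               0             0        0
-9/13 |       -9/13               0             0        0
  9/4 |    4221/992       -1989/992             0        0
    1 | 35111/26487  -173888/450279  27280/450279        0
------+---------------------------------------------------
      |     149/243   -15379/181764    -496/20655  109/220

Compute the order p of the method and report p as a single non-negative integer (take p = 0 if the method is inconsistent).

4

b = (149/243, -15379/181764, -496/20655, 109/220)
c = (0, -9/13, 9/4, 1)
Ac = (0, 0, 1377/992, 44/109)
Σ b_i: 149/243·1 + (-15379/181764)·1 + (-496/20655)·1 + 109/220·1 = 1 ✓
b·c: (-15379/181764)·(-9/13) + (-496/20655)·9/4 + 109/220·1 = 1/2 ✓
b·c²: (-15379/181764)·81/169 + (-496/20655)·81/16 + 109/220·1 = 1/3 ✓
b·Ac: (-496/20655)·1377/992 + 109/220·44/109 = 1/6 ✓
b·c³: (-15379/181764)·(-729/2197) + (-496/20655)·729/64 + 109/220·1 = 1/4 ✓
b·(c∘Ac): (-496/20655)·12393/3968 + 109/220·44/109 = 1/8 ✓
b·Ac²: (-496/20655)·(-12393/12896) + 109/220·517/4251 = 1/12 ✓
b·A²c: 109/220·55/654 = 1/24 ✓; 4 stages ⇒ order 4.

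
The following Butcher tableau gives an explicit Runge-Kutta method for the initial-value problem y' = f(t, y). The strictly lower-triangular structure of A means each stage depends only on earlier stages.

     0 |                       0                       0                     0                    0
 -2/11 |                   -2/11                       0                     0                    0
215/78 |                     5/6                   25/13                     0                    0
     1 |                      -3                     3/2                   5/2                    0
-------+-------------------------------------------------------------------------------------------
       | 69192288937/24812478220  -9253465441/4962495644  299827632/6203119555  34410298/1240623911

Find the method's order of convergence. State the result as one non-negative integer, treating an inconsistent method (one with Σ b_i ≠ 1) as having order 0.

3

b = (69192288937/24812478220, -9253465441/4962495644, 299827632/6203119555, 34410298/1240623911)
c = (0, -2/11, 215/78, 1)
Ac = (0, 0, -50/143, 11357/1716)
Σ b_i: 69192288937/24812478220·1 + (-9253465441/4962495644)·1 + 299827632/6203119555·1 + 34410298/1240623911·1 = 1 ✓
b·c: (-9253465441/4962495644)·(-2/11) + 299827632/6203119555·215/78 + 34410298/1240623911·1 = 1/2 ✓
b·c²: (-9253465441/4962495644)·4/121 + 299827632/6203119555·46225/6084 + 34410298/1240623911·1 = 1/3 ✓
b·Ac: 299827632/6203119555·(-50/143) + 34410298/1240623911·11357/1716 = 1/6 ✓
b·c³: (-9253465441/4962495644)·(-8/1331) + 299827632/6203119555·9938375/474552 + 34410298/1240623911·1 = 1678443209890/1596682973457 ≠ 1/4 ⇒ order 3.
b·(c∘Ac): 299827632/6203119555·(-5375/5577) + 34410298/1240623911·11357/1716 = 11216307661/81881178126 ≠ 1/8
b·Ac²: 299827632/6203119555·100/1573 + 34410298/1240623911·28039133/1472328 = 3393173760359/6386731893828 ≠ 1/12
b·A²c: 34410298/1240623911·(-125/143) = -330868250/13646863021 ≠ 1/24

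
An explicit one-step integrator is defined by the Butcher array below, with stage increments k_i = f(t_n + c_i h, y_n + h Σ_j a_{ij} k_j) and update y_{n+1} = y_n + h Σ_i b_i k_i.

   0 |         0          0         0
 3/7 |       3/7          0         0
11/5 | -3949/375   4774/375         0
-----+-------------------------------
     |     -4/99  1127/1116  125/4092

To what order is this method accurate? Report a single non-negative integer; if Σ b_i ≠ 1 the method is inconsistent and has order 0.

b = (-4/99, 1127/1116, 125/4092)
c = (0, 3/7, 11/5)
Ac = (0, 0, 682/125)
Σ b_i: (-4/99)·1 + 1127/1116·1 + 125/4092·1 = 1 ✓
b·c: 1127/1116·3/7 + 125/4092·11/5 = 1/2 ✓
b·c²: 1127/1116·9/49 + 125/4092·121/25 = 1/3 ✓
b·Ac: 125/4092·682/125 = 1/6 ✓; 3 stages ⇒ order 3.

3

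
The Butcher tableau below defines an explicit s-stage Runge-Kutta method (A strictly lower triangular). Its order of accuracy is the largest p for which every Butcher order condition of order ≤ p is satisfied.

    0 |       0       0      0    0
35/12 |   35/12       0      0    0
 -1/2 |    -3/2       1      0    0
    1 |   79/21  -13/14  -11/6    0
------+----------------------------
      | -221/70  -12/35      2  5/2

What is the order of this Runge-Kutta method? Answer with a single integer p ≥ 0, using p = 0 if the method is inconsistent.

2

b = (-221/70, -12/35, 2, 5/2)
c = (0, 35/12, -1/2, 1)
Ac = (0, 0, 35/12, -43/24)
Σ b_i: (-221/70)·1 + (-12/35)·1 + 2·1 + 5/2·1 = 1 ✓
b·c: (-12/35)·35/12 + 2·(-1/2) + 5/2·1 = 1/2 ✓
b·c²: (-12/35)·1225/144 + 2·1/4 + 5/2·1 = 1/12 ≠ 1/3 ⇒ order 2.
b·Ac: 2·35/12 + 5/2·(-43/24) = 65/48 ≠ 1/6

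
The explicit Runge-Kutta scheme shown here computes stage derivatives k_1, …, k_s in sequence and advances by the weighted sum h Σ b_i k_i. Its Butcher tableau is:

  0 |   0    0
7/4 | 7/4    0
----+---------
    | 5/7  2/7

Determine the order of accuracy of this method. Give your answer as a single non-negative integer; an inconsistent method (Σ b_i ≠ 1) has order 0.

2

b = (5/7, 2/7)
c = (0, 7/4)
Σ b_i: 5/7·1 + 2/7·1 = 1 ✓
b·c: 2/7·7/4 = 1/2 ✓; 2 stages ⇒ order 2.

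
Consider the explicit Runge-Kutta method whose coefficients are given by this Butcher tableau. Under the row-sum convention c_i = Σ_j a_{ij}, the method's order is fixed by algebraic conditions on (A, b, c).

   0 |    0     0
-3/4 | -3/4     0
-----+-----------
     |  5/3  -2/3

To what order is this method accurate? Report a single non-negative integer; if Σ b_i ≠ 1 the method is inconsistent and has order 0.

2

b = (5/3, -2/3)
c = (0, -3/4)
Σ b_i: 5/3·1 + (-2/3)·1 = 1 ✓
b·c: (-2/3)·(-3/4) = 1/2 ✓; 2 stages ⇒ order 2.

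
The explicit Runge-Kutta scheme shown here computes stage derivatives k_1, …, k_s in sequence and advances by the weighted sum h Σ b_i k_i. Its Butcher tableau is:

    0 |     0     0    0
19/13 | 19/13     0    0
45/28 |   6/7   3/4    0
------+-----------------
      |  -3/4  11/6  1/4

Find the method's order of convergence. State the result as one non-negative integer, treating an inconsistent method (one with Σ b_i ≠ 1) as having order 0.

b = (-3/4, 11/6, 1/4)
c = (0, 19/13, 45/28)
Ac = (0, 0, 57/52)
Σ b_i: (-3/4)·1 + 11/6·1 + 1/4·1 = 4/3 ≠ 1 ⇒ order 0.

0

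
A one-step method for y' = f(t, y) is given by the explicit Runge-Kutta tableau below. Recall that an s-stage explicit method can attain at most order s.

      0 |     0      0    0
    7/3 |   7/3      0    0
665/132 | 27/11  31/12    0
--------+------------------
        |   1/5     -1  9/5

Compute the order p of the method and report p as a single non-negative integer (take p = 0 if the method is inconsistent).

1

b = (1/5, -1, 9/5)
c = (0, 7/3, 665/132)
Ac = (0, 0, 217/36)
Σ b_i: 1/5·1 + (-1)·1 + 9/5·1 = 1 ✓
b·c: (-1)·7/3 + 9/5·665/132 = 889/132 ≠ 1/2 ⇒ order 1.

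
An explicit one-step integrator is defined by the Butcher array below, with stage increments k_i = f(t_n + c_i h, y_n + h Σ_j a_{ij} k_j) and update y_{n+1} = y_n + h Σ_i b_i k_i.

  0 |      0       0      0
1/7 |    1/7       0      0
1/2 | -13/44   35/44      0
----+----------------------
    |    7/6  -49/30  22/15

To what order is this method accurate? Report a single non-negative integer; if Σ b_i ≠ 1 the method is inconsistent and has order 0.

b = (7/6, -49/30, 22/15)
c = (0, 1/7, 1/2)
Ac = (0, 0, 5/44)
Σ b_i: 7/6·1 + (-49/30)·1 + 22/15·1 = 1 ✓
b·c: (-49/30)·1/7 + 22/15·1/2 = 1/2 ✓
b·c²: (-49/30)·1/49 + 22/15·1/4 = 1/3 ✓
b·Ac: 22/15·5/44 = 1/6 ✓; 3 stages ⇒ order 3.

3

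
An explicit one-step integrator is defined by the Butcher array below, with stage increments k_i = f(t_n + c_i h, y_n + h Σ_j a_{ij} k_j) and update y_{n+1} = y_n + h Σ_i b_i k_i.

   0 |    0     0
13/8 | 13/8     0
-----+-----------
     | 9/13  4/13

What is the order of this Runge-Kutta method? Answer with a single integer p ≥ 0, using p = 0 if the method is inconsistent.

2

b = (9/13, 4/13)
c = (0, 13/8)
Σ b_i: 9/13·1 + 4/13·1 = 1 ✓
b·c: 4/13·13/8 = 1/2 ✓; 2 stages ⇒ order 2.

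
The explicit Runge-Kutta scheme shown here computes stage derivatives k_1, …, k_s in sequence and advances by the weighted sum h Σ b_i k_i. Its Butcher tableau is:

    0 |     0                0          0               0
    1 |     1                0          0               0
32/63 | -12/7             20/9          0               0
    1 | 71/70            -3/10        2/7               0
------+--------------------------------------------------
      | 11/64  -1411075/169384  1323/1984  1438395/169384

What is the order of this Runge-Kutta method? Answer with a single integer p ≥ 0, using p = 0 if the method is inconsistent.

3

b = (11/64, -1411075/169384, 1323/1984, 1438395/169384)
c = (0, 1, 32/63, 1)
Ac = (0, 0, 20/9, -683/4410)
Σ b_i: 11/64·1 + (-1411075/169384)·1 + 1323/1984·1 + 1438395/169384·1 = 1 ✓
b·c: (-1411075/169384)·1 + 1323/1984·32/63 + 1438395/169384·1 = 1/2 ✓
b·c²: (-1411075/169384)·1 + 1323/1984·1024/3969 + 1438395/169384·1 = 1/3 ✓
b·Ac: 1323/1984·20/9 + 1438395/169384·(-683/4410) = 1/6 ✓
b·c³: (-1411075/169384)·1 + 1323/1984·32768/250047 + 1438395/169384·1 = 47/189 ≠ 1/4 ⇒ order 3.
b·(c∘Ac): 1323/1984·640/567 + 1438395/169384·(-683/4410) = -9/16 ≠ 1/8
b·Ac²: 1323/1984·20/9 + 1438395/169384·(-62869/277830) = -113531/258174 ≠ 1/12
b·A²c: 1438395/169384·40/63 = 342475/63519 ≠ 1/24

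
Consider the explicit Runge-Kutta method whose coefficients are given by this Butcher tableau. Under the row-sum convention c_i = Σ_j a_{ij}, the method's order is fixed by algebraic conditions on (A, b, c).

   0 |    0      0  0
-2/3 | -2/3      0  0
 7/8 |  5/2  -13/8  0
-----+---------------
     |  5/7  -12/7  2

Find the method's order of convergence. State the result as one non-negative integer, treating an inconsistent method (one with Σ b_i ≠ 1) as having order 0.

b = (5/7, -12/7, 2)
c = (0, -2/3, 7/8)
Ac = (0, 0, 13/12)
Σ b_i: 5/7·1 + (-12/7)·1 + 2·1 = 1 ✓
b·c: (-12/7)·(-2/3) + 2·7/8 = 81/28 ≠ 1/2 ⇒ order 1.

1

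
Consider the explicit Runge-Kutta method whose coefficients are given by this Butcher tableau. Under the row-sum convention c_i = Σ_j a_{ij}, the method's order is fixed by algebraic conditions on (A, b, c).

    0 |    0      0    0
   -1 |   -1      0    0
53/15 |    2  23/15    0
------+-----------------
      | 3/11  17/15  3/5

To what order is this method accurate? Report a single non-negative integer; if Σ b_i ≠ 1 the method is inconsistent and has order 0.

0

b = (3/11, 17/15, 3/5)
c = (0, -1, 53/15)
Ac = (0, 0, -23/15)
Σ b_i: 3/11·1 + 17/15·1 + 3/5·1 = 331/165 ≠ 1 ⇒ order 0.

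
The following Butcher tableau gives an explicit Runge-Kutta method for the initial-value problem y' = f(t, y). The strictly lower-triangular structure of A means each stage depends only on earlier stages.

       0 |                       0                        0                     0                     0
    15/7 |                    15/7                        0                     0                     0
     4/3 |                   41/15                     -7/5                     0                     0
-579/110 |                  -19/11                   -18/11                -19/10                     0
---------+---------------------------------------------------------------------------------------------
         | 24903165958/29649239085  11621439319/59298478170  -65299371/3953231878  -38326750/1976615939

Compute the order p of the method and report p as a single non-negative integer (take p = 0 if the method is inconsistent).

3

b = (24903165958/29649239085, 11621439319/59298478170, -65299371/3953231878, -38326750/1976615939)
c = (0, 15/7, 4/3, -579/110)
Ac = (0, 0, -3, -6976/1155)
Σ b_i: 24903165958/29649239085·1 + 11621439319/59298478170·1 + (-65299371/3953231878)·1 + (-38326750/1976615939)·1 = 1 ✓
b·c: 11621439319/59298478170·15/7 + (-65299371/3953231878)·4/3 + (-38326750/1976615939)·(-579/110) = 1/2 ✓
b·c²: 11621439319/59298478170·225/49 + (-65299371/3953231878)·16/9 + (-38326750/1976615939)·335241/12100 = 1/3 ✓
b·Ac: (-65299371/3953231878)·(-3) + (-38326750/1976615939)·(-6976/1155) = 1/6 ✓
b·c³: 11621439319/59298478170·3375/343 + (-65299371/3953231878)·64/27 + (-38326750/1976615939)·(-194104539/1331000) = 25845111098377/5479179382908 ≠ 1/4 ⇒ order 3.
b·(c∘Ac): (-65299371/3953231878)·(-4) + (-38326750/1976615939)·673184/21175 = -1087864298/1976615939 ≠ 1/8
b·Ac²: (-65299371/3953231878)·(-45/7) + (-38326750/1976615939)·(-264178/24255) = 79044085055/249053608314 ≠ 1/12
b·A²c: (-38326750/1976615939)·57/10 = -218462475/1976615939 ≠ 1/24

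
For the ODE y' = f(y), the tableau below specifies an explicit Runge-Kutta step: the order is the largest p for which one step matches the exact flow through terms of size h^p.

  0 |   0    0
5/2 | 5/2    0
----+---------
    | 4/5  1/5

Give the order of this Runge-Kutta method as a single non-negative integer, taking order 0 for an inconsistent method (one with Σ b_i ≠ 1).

b = (4/5, 1/5)
c = (0, 5/2)
Σ b_i: 4/5·1 + 1/5·1 = 1 ✓
b·c: 1/5·5/2 = 1/2 ✓; 2 stages ⇒ order 2.

2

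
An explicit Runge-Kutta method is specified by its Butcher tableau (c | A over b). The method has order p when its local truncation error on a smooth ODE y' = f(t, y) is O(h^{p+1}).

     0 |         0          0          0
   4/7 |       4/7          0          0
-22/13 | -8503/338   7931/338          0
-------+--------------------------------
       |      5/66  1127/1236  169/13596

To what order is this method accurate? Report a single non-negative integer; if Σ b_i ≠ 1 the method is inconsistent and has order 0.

3

b = (5/66, 1127/1236, 169/13596)
c = (0, 4/7, -22/13)
Ac = (0, 0, 2266/169)
Σ b_i: 5/66·1 + 1127/1236·1 + 169/13596·1 = 1 ✓
b·c: 1127/1236·4/7 + 169/13596·(-22/13) = 1/2 ✓
b·c²: 1127/1236·16/49 + 169/13596·484/169 = 1/3 ✓
b·Ac: 169/13596·2266/169 = 1/6 ✓; 3 stages ⇒ order 3.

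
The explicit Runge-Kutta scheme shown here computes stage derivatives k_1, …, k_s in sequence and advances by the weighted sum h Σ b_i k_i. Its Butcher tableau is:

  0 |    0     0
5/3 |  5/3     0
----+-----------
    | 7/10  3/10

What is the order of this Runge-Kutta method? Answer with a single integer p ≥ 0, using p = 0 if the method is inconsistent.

b = (7/10, 3/10)
c = (0, 5/3)
Σ b_i: 7/10·1 + 3/10·1 = 1 ✓
b·c: 3/10·5/3 = 1/2 ✓; 2 stages ⇒ order 2.

2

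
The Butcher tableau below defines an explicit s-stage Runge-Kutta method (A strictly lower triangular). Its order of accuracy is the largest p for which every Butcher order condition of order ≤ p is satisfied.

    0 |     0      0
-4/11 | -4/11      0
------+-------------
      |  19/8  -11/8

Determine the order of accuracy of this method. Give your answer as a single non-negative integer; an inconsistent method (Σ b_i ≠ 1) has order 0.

2

b = (19/8, -11/8)
c = (0, -4/11)
Σ b_i: 19/8·1 + (-11/8)·1 = 1 ✓
b·c: (-11/8)·(-4/11) = 1/2 ✓; 2 stages ⇒ order 2.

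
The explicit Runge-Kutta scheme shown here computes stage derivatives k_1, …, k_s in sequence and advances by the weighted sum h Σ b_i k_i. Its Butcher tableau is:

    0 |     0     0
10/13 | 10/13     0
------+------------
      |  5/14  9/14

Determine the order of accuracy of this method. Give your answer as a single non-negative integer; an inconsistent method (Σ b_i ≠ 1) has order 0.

b = (5/14, 9/14)
c = (0, 10/13)
Σ b_i: 5/14·1 + 9/14·1 = 1 ✓
b·c: 9/14·10/13 = 45/91 ≠ 1/2 ⇒ order 1.

1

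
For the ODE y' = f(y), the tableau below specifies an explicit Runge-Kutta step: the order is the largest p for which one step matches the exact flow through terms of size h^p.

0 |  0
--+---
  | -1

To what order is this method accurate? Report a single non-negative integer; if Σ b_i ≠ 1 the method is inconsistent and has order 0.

0

b = (-1)
c = (0)
Σ b_i: (-1)·1 = -1 ≠ 1 ⇒ order 0.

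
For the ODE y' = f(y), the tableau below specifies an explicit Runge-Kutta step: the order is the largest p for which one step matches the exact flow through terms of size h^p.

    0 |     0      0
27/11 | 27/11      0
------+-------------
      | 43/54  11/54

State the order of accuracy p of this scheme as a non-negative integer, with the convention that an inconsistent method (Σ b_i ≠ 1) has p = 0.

b = (43/54, 11/54)
c = (0, 27/11)
Σ b_i: 43/54·1 + 11/54·1 = 1 ✓
b·c: 11/54·27/11 = 1/2 ✓; 2 stages ⇒ order 2.

2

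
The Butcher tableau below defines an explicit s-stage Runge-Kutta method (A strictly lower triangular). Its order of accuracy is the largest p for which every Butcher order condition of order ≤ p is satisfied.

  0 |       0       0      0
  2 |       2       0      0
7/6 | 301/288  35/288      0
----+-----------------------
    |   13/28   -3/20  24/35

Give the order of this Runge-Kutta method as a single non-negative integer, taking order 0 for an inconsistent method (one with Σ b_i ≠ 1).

3

b = (13/28, -3/20, 24/35)
c = (0, 2, 7/6)
Ac = (0, 0, 35/144)
Σ b_i: 13/28·1 + (-3/20)·1 + 24/35·1 = 1 ✓
b·c: (-3/20)·2 + 24/35·7/6 = 1/2 ✓
b·c²: (-3/20)·4 + 24/35·49/36 = 1/3 ✓
b·Ac: 24/35·35/144 = 1/6 ✓; 3 stages ⇒ order 3.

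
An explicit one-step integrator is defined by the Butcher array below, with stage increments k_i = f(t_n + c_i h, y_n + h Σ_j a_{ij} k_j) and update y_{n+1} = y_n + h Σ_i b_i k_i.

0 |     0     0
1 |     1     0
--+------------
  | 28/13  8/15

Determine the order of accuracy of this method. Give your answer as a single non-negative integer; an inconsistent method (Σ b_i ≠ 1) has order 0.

b = (28/13, 8/15)
c = (0, 1)
Σ b_i: 28/13·1 + 8/15·1 = 524/195 ≠ 1 ⇒ order 0.

0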